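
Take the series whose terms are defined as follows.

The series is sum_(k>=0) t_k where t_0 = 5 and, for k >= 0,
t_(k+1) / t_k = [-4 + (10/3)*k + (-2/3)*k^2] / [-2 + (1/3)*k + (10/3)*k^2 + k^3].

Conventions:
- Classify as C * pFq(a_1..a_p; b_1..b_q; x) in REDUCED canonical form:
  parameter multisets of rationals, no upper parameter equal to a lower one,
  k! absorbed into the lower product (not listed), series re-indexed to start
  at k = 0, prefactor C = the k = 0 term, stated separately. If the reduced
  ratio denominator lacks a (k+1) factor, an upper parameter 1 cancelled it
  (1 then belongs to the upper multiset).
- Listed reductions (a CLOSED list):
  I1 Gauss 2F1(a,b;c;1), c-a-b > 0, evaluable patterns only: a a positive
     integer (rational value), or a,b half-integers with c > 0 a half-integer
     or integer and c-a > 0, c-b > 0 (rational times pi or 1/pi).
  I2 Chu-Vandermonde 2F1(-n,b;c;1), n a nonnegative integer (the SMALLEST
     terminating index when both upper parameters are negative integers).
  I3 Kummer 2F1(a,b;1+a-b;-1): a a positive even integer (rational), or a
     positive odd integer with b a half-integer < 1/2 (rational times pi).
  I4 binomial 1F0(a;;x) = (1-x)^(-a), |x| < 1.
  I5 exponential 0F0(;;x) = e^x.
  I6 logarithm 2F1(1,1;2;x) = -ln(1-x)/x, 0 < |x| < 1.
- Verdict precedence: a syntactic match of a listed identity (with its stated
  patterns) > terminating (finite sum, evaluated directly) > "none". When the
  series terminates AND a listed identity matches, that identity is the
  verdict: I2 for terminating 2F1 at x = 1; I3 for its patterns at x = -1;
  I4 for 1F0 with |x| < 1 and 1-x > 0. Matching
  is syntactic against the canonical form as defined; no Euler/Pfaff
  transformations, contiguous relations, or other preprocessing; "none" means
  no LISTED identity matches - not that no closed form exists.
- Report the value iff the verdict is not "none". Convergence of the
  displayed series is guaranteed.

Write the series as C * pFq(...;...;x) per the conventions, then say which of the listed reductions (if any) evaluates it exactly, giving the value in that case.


Prefactor 5, argument -2/3: 2F2 with upper {-3, -2} over lower {-2/3, 3}. Verdict: terminating - upper -2 stops the sum at k = 2; the 3 terms are added exactly. Hence: 10.

Key observation: t_0 = 5 here, and roots of the ratio polynomials (C = 5, x = -2/3) are the negated parameters.
Term ratio: r(k) = (-2/3) * (k-3) (k-2) / [(k-2/3) (k+3) (k+1)] - rational in k, leading ratio (-2/3); with t_0 = 5, classification follows.


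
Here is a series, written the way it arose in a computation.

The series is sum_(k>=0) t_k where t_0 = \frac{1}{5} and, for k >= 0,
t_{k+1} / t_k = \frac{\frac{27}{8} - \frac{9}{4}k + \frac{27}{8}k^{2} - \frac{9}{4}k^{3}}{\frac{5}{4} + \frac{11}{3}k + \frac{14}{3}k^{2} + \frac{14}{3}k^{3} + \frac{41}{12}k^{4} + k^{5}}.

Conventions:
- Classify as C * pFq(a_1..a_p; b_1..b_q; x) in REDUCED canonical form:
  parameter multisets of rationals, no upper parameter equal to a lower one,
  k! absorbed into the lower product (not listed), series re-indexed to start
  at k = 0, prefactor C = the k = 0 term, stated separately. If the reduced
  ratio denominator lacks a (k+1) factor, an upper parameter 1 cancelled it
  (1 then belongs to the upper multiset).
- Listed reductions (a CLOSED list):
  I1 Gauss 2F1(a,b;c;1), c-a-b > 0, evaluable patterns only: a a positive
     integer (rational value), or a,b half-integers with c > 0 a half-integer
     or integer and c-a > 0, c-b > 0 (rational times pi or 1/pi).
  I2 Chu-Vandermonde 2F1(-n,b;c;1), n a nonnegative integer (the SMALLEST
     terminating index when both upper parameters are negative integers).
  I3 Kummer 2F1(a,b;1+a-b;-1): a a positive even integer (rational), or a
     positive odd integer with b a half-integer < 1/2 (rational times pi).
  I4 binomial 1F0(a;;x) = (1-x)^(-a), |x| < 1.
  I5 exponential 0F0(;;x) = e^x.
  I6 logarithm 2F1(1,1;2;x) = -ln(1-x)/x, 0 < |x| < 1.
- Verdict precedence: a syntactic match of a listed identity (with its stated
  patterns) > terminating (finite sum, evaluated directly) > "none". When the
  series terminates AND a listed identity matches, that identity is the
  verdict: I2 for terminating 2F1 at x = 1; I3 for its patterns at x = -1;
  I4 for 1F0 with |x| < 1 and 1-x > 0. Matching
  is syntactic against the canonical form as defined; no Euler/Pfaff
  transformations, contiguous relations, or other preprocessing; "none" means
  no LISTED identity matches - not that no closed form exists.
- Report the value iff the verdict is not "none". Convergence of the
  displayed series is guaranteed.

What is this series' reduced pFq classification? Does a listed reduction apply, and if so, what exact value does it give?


Classification (C = \frac{1}{5}): 1F2 with upper {-\frac{3}{2}}, lower {\frac{3}{4}, \frac{5}{3}}, argument x = -\frac{9}{4}. Verdict: none (x = -\frac{9}{4}): each listed identity misses the multisets {-\frac{3}{2}} ; {\frac{3}{4}, \frac{5}{3}}.

First insight: t_0 = \frac{1}{5} here, and factor the ratio over Q (C = 1/5, x = -9/4): negated roots = parameters.
Ratio: r(k) = -\frac{9}{4} * (k-\frac{3}{2}) / [(k+\frac{3}{4}) (k+\frac{5}{3}) (k+1)] - poly over poly, x = -\frac{9}{4} from leading terms; C = \frac{1}{5} at k = 0.


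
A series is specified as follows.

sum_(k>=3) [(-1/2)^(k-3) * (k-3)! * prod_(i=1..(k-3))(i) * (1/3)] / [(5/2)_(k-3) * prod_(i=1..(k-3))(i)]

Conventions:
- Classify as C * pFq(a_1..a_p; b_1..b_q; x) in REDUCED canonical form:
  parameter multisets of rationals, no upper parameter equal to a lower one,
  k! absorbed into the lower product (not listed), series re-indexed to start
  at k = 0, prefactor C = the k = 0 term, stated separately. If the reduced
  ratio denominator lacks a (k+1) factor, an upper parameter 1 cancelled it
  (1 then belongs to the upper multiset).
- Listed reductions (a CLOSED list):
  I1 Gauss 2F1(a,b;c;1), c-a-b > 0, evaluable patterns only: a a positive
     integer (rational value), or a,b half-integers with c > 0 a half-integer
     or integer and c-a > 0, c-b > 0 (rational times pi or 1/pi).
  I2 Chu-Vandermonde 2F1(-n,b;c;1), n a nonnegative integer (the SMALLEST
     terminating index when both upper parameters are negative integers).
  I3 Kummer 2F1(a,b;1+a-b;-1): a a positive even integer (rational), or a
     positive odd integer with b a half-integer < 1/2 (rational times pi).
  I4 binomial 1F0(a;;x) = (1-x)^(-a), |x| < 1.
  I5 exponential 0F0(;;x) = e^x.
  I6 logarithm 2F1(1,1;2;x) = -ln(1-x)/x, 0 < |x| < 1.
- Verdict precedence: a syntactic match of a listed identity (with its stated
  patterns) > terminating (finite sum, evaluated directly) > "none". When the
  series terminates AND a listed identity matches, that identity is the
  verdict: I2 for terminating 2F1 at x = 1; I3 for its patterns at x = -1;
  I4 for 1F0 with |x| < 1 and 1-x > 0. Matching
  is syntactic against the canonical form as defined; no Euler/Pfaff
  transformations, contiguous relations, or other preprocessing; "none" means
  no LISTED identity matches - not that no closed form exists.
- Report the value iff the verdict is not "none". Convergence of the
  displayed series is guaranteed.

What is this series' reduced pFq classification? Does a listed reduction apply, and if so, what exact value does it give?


x = -1/2 here; the reduced form reads 2F1, upper {1, 1}, lower {5/2}, C = 1/3. Verdict: no listed reduction: x = -1/2 and upper {1, 1} fail every I1-I6 pattern.

The tell: x = (-1/2) and the factorial ratio (prefactor 1/3) (k+a-1)!/(a-1)! is a rising factorial (a)_k.
Term ratio: r(k) = (-1/2) * (k+1) (k+1) / [(k+5/2) (k+1)] - rational in k. x = (-1/2); t_0 = 1/3; negate the roots.


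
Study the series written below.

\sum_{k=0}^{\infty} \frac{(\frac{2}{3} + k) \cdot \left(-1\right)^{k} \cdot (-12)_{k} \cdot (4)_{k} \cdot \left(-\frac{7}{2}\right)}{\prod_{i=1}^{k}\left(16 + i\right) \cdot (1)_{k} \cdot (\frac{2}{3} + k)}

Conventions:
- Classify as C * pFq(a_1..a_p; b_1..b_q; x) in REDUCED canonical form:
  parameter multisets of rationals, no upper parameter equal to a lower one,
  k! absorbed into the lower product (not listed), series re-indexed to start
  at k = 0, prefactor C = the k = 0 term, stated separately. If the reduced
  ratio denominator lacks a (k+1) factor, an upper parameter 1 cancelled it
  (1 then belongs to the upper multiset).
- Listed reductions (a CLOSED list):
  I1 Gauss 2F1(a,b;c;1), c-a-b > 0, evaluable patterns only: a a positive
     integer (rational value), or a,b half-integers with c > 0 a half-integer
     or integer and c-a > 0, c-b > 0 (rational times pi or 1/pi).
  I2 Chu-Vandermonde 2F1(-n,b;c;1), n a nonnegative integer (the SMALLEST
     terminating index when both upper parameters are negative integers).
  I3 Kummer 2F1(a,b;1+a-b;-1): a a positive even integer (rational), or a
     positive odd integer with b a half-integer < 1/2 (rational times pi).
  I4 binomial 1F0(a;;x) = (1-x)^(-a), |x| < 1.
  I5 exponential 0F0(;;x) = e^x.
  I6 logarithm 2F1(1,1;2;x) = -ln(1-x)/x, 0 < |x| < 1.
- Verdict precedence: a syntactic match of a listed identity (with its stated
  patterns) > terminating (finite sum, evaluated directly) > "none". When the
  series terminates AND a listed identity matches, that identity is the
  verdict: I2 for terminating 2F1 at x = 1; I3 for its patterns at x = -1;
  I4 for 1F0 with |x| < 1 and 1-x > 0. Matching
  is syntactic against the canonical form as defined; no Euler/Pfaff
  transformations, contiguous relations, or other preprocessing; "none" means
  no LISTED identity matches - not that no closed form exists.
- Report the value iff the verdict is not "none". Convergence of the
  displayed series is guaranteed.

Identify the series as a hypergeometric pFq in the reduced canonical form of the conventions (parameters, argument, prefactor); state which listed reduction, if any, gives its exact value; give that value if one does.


x = -1 here; the reduced form reads 2F1, upper {-12, 4}, lower {17}, C = -\frac{7}{2}. Verdict at x = -1: Kummer's theorem (I3) matches (x = -1; c = 17 equals 1+a-b for upper {-12, 4}: listed pattern). Exact value: -70.

Key step: from the first term -\frac{7}{2}: the lower running product (prefactor -7/2) is a rising factorial.
Consecutive-term ratio: r(k) = -1 * (k-12) (k+4) / [(k+17) (k+1)] - rational; roots negated = parameters, x = -1, C = -\frac{7}{2}.


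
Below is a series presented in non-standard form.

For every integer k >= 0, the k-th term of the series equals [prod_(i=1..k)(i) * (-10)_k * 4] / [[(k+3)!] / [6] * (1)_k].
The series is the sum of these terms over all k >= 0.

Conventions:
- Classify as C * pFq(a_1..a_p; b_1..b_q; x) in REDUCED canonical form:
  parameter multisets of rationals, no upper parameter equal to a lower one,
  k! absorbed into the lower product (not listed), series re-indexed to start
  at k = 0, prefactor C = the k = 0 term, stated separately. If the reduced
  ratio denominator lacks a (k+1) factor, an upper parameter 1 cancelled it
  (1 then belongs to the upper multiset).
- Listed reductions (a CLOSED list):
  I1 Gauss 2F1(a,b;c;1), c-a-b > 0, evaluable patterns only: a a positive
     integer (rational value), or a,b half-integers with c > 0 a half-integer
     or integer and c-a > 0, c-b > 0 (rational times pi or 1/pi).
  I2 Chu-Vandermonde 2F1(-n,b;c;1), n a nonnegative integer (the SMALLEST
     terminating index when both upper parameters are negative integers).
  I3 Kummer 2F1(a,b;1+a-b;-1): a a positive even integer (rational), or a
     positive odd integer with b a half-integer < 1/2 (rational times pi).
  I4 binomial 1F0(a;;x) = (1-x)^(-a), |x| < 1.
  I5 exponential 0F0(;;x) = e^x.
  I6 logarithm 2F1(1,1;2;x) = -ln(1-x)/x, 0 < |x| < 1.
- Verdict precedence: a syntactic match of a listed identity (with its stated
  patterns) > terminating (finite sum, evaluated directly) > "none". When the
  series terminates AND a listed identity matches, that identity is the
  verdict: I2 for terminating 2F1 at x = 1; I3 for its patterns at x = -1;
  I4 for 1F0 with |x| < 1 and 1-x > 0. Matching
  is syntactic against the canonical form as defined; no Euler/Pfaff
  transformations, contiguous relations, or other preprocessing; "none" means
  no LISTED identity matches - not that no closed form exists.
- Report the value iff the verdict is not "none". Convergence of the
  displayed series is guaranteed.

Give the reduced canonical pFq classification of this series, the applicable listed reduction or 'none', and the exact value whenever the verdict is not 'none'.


Key step: x = 1 and the denominator's factorial ratio (prefactor 4) is a lower Pochhammer.
Step ratio: r(k) = 1 * (k-10) (k+1) / [(k+4) (k+1)] ; factor over Q: parameters, x = 1, and C = 4.

The series (x = 1) is 2F1: upper {-10, 1}, lower {4}, prefactor 4. Verdict: the Chu-Vandermonde identity I2 matches (terminating 2F1 at x = 1 with n = 10, b = 1, c = 4). Sum: 12/13.


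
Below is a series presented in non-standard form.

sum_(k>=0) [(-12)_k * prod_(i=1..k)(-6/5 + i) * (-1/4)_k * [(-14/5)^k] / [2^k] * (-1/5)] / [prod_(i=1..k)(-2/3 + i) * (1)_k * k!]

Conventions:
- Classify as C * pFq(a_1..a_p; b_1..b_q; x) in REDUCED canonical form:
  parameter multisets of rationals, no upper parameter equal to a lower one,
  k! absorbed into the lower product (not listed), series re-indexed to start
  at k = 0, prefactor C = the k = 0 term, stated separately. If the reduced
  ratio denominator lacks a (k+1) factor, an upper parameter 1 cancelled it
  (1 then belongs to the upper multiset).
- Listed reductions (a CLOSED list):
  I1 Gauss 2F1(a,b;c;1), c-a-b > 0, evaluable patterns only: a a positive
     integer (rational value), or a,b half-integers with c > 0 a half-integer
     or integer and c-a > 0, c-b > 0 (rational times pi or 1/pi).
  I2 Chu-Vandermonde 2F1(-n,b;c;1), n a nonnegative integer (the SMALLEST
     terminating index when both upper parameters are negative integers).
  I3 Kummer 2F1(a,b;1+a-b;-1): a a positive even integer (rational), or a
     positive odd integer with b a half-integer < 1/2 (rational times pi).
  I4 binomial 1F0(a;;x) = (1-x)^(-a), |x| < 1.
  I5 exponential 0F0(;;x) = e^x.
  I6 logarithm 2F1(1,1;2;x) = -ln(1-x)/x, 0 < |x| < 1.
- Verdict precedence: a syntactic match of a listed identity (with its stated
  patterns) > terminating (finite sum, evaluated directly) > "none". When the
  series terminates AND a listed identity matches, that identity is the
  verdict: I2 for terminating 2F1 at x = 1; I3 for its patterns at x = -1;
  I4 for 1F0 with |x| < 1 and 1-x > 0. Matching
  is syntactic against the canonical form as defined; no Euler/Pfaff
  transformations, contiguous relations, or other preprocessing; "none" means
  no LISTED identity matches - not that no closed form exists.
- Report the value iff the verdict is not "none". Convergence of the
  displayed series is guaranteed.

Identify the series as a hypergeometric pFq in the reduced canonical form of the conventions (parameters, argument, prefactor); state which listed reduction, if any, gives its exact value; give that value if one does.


This is -1/5 * 3F2(-12, -1/4, -1/5; 1/3, 1; -7/5) in reduced canonical form. Verdict: terminating - no listed pattern fits, but -12 in the upper list cuts the series at k = 12; direct evaluation. Hence: -476030025001041007045984940491459/16640000000000000000000000000000.

The tell: with t_0 = -1/5, the running product (C = -1/5, x = -7/5) telescopes to a rising factorial.
Step ratio: r(k) = (-7/5) * (k-12) (k-1/4) (k-1/5) / [(k+1/3) (k+1) (k+1)] - rational in k, leading ratio (-7/5); with t_0 = -1/5, classification follows.


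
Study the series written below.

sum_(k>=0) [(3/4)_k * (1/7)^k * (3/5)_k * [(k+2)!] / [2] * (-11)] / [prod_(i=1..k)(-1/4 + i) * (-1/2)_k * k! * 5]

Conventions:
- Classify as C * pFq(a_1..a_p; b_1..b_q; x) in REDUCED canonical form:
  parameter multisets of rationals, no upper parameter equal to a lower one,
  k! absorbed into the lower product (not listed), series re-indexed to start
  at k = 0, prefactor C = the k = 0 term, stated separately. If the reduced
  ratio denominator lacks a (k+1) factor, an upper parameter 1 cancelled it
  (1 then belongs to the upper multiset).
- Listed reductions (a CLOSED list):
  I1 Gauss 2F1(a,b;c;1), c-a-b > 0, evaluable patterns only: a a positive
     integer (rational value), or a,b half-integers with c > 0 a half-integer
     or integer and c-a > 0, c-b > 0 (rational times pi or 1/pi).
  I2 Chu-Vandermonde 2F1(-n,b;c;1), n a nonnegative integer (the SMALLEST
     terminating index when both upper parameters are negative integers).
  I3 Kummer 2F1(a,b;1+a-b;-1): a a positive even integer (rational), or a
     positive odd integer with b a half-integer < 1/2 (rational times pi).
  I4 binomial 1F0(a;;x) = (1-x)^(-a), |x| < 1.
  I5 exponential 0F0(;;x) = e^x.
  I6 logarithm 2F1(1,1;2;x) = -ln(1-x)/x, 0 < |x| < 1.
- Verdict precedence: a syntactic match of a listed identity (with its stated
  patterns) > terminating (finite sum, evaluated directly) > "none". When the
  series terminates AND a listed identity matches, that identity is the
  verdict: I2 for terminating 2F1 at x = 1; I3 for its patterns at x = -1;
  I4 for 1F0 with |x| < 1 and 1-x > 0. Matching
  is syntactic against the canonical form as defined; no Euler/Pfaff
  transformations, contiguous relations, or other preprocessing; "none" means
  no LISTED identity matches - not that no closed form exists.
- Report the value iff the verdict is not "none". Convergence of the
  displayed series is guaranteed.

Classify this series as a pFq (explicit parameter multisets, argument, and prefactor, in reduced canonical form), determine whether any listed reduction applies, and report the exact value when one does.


Key step: t_0 = -11/5 here, and the constant factors (C = -11/5, x = 1/7) combine into one prefactor.
Step ratio: r(k) = (1/7) * (k+3/5) (k+3) / [(k-1/2) (k+1)] - rational in k, leading ratio (1/7); with t_0 = -11/5, classification follows.

Classification (C = -11/5): 2F1 with upper {3/5, 3}, lower {-1/2}, argument x = 1/7. Verdict: no listed reduction: x = 1/7 and upper {3/5, 3} fail every I1-I6 pattern.


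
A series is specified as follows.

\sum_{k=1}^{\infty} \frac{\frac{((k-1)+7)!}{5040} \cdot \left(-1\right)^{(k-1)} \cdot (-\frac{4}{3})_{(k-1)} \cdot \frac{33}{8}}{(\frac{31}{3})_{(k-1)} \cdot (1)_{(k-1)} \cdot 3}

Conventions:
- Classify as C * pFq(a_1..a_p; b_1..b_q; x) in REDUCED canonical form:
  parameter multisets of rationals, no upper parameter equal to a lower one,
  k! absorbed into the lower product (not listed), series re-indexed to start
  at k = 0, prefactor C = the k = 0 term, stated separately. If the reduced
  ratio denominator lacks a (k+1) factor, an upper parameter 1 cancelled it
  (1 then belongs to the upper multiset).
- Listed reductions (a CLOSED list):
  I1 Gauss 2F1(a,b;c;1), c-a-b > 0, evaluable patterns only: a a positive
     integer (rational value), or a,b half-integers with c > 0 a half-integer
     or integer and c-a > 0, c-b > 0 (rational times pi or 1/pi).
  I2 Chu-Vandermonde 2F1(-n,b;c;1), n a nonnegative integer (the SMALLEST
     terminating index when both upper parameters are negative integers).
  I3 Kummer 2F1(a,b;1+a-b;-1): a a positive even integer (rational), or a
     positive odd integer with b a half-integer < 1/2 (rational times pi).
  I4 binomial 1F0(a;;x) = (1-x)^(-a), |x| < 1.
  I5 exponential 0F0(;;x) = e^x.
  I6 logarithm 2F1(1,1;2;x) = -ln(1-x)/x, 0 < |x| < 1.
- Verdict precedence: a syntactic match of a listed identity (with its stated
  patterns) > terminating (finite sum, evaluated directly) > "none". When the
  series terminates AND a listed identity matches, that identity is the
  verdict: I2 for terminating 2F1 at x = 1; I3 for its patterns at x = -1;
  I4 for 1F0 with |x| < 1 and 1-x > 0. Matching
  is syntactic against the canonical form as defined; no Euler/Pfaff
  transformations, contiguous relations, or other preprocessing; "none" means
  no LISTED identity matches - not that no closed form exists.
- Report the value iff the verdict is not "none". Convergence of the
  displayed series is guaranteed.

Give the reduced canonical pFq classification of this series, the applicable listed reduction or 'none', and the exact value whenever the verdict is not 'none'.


This is \frac{11}{8} * 2F1(-\frac{4}{3}, 8; \frac{31}{3}; -1) in reduced canonical form. Verdict: Kummer's theorem (I3) matches (x = -1; c = \frac{31}{3} equals 1+a-b for upper {-\frac{4}{3}, 8}: listed pattern). Hence: \frac{11495}{3888}.

First insight: x = -1 and (1)_k (prefactor 11/8) is k! itself.
Term ratio: r(k) = -1 * (k-\frac{4}{3}) (k+8) / [(k+\frac{31}{3}) (k+1)] - rational in k. x = -1; t_0 = \frac{11}{8}; negate the roots.


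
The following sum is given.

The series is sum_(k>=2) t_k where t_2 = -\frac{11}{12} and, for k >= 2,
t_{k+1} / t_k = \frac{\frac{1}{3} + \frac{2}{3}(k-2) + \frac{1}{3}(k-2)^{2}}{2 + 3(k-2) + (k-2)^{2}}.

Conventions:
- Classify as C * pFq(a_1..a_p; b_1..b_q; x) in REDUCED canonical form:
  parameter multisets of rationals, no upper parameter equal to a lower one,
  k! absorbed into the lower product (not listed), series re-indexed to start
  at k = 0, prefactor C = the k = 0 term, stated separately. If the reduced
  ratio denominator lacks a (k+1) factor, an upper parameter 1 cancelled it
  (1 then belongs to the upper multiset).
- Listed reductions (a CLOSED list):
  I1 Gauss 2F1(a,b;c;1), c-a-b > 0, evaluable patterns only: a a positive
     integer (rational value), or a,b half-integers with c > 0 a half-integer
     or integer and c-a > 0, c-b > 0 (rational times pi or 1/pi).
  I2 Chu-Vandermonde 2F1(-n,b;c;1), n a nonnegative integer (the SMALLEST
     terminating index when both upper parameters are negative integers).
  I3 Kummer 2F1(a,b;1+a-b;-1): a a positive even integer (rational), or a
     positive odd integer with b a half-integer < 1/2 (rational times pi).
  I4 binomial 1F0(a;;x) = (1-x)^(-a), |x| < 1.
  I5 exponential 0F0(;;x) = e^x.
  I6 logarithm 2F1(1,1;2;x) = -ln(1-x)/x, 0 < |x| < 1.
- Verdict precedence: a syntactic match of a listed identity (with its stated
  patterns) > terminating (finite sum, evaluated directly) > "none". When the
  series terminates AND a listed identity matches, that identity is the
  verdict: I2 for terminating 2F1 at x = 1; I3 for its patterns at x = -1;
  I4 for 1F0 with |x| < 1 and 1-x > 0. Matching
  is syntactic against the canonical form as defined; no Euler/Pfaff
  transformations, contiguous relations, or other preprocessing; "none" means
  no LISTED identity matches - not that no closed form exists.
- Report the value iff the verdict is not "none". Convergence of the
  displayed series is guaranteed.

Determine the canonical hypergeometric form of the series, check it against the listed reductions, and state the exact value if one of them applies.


Key observation: from the first term -\frac{11}{12}: factor the ratio over Q (prefactor -11/12): negated roots = parameters.
Consecutive-term ratio: r(k) = \frac{1}{3} * (k+1) (k+1) / [(k+2) (k+1)] - rational in k. x = \frac{1}{3}; t_0 = -\frac{11}{12}; negate the roots.

The series (x = \frac{1}{3}) is 2F1: upper {1, 1}, lower {2}, prefactor -\frac{11}{12}. Verdict: this is logarithm (I6) (the logarithm: parameters (1,1;2), x = \frac{1}{3}). Sum: \frac{11}{4} \cdot \ln\left(\frac{2}{3}\right).


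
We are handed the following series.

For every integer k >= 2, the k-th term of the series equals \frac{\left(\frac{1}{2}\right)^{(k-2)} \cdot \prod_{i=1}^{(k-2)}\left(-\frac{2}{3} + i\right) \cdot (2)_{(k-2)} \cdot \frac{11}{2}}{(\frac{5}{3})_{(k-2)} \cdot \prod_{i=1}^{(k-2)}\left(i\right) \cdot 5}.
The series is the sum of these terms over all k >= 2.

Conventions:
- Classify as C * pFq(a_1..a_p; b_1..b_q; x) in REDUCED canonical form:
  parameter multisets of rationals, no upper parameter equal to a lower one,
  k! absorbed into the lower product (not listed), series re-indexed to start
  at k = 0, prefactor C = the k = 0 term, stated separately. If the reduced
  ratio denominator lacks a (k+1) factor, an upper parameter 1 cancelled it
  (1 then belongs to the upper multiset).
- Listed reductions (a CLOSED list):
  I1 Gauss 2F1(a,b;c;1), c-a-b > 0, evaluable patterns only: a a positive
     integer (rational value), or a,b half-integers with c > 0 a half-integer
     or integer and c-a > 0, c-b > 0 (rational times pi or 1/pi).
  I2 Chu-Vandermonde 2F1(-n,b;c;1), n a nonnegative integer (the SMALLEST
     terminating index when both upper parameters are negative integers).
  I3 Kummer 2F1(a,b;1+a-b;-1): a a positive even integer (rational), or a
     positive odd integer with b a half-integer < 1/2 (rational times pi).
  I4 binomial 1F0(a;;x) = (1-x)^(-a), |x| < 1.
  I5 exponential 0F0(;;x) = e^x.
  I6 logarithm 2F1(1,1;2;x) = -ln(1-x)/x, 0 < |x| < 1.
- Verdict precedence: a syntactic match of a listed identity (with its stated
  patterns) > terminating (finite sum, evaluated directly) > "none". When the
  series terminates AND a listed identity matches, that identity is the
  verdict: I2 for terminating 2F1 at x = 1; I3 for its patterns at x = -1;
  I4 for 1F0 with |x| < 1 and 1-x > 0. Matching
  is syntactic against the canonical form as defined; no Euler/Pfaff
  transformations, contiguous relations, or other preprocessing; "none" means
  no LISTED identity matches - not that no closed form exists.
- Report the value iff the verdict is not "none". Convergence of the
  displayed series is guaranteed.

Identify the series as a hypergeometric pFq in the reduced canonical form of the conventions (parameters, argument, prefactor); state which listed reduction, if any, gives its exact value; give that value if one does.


The series (x = \frac{1}{2}) is 2F1: upper {\frac{1}{3}, 2}, lower {\frac{5}{3}}, prefactor \frac{11}{10}. Verdict: none. Every listed pattern misses the 2F1 form at \frac{1}{2}, upper {\frac{1}{3}, 2}.

First insight: with t_0 = \frac{11}{10}, the running product (C = 11/10, x = 1/2) telescopes to a rising factorial.
Adjacent-term ratio: r(k) = \frac{1}{2} * (k+\frac{1}{3}) (k+2) / [(k+\frac{5}{3}) (k+1)] ; factor over Q: parameters, x = \frac{1}{2}, and C = \frac{11}{10}.


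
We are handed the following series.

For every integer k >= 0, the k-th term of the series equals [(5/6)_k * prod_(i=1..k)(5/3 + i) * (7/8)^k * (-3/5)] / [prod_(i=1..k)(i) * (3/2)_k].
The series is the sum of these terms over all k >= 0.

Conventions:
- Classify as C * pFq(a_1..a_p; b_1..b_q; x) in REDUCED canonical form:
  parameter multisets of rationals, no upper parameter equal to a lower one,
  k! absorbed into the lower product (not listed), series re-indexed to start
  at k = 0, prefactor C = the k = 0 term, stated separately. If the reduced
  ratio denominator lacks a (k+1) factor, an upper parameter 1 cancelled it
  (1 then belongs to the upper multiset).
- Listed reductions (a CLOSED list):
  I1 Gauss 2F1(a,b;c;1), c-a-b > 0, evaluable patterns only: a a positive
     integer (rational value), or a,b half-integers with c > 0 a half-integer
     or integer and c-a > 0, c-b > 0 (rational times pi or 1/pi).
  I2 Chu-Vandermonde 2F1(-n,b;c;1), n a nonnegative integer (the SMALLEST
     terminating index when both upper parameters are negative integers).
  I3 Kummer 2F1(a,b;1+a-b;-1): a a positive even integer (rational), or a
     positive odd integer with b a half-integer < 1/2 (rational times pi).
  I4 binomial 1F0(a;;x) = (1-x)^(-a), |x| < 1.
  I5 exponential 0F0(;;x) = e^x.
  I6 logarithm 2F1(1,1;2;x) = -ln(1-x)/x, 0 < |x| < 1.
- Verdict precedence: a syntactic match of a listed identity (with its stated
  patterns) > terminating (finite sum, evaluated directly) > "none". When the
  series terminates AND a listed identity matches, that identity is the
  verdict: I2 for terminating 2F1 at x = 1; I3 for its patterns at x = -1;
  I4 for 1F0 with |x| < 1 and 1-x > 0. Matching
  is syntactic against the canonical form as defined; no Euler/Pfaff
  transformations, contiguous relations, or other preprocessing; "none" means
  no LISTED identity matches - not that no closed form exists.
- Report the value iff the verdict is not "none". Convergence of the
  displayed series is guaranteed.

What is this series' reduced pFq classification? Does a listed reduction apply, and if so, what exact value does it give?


This is -3/5 * 2F1(5/6, 8/3; 3/2; 7/8) in reduced canonical form. Verdict: none - this 2F1 at x = 7/8 matches no listed pattern, and upper {5/6, 8/3} holds no stopper.

First insight: with t_0 = -3/5, the product of the first k integers (prefactor -3/5) is k!.
Adjacent-term ratio: r(k) = (7/8) * (k+5/6) (k+8/3) / [(k+3/2) (k+1)] - rational in k, leading ratio (7/8); with t_0 = -3/5, classification follows.


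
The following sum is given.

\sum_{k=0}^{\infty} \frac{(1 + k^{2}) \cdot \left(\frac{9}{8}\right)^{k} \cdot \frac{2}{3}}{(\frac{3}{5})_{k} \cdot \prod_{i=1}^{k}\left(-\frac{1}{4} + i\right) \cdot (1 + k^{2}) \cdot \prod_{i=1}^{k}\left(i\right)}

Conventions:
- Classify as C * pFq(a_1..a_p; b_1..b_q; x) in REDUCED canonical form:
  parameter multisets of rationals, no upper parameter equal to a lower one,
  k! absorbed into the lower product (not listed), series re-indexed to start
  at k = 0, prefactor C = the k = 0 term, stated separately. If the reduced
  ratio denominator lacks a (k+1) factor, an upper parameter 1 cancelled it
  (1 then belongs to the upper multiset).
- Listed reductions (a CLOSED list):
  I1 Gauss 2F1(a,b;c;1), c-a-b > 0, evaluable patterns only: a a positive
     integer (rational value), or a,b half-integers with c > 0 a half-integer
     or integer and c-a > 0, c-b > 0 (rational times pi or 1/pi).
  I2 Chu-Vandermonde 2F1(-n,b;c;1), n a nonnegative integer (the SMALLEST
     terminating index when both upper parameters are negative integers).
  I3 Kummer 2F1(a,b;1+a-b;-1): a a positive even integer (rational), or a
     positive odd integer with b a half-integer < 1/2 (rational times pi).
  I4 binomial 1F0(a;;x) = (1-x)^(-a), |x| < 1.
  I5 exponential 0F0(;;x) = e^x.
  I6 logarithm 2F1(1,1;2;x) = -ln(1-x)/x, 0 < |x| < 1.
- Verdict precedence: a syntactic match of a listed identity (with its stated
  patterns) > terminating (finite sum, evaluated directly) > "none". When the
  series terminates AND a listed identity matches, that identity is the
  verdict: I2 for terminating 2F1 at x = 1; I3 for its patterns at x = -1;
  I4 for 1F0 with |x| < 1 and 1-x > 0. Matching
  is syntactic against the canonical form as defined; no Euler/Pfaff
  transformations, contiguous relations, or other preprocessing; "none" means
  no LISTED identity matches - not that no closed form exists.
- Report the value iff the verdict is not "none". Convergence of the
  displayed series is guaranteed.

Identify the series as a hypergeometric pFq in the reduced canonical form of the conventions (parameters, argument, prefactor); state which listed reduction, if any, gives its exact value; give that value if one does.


At argument \frac{9}{8}: a 0F2 with upper {-}, lower {\frac{3}{5}, \frac{3}{4}}, scaled by C = \frac{2}{3}. Verdict: none. No listed pattern accepts 0F2(-; \frac{3}{5}, \frac{3}{4}; \frac{9}{8}).

Key observation: x = \frac{9}{8} and the lower running product (prefactor 2/3) is a rising factorial.
Adjacent-term ratio: r(k) = \frac{9}{8} * 1 / [(k+\frac{3}{5}) (k+\frac{3}{4}) (k+1)] ; factor over Q: parameters, x = \frac{9}{8}, and C = \frac{2}{3}.


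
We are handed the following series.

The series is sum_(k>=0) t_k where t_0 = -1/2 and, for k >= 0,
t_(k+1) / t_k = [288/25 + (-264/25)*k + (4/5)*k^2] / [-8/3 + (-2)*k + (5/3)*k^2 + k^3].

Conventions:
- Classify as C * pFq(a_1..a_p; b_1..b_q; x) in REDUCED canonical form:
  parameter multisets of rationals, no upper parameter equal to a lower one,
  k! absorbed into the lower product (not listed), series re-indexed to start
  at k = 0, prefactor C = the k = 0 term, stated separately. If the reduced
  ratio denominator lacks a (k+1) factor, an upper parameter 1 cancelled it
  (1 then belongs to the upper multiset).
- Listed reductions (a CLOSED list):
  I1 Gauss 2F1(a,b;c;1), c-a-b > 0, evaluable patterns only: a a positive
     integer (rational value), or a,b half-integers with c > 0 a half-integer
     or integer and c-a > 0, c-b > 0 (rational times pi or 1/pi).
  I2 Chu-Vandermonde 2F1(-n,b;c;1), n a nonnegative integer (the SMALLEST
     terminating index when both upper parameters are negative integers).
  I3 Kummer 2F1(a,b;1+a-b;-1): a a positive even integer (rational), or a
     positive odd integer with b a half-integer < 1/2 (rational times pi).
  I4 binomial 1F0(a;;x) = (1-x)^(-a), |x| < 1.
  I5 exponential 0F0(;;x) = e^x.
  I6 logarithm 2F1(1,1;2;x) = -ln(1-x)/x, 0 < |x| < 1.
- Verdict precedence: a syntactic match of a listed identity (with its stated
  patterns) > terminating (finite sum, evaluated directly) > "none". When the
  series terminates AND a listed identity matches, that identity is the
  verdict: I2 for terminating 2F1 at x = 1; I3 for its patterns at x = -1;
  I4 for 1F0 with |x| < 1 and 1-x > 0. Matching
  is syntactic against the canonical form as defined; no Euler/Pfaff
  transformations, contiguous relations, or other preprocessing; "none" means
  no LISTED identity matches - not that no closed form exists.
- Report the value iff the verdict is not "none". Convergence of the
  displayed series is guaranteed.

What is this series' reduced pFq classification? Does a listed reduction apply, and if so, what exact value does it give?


Reduced: x = 4/5, 2F2, upper = {-12, -6/5}, lower = {-4/3, 2}, C = -1/2. Verdict: terminating. With -12 upstairs the series is a 13-term polynomial sum; evaluated term by term. Value: 23453367216166368991576237/29160901904106140136718750.

Key observation: with t_0 = -1/2, factor the ratio over Q (C = -1/2, x = 4/5): negated roots = parameters.
Consecutive-term ratio: r(k) = (4/5) * (k-12) (k-6/5) / [(k-4/3) (k+2) (k+1)] ; factor over Q: parameters, x = (4/5), and C = -1/2.


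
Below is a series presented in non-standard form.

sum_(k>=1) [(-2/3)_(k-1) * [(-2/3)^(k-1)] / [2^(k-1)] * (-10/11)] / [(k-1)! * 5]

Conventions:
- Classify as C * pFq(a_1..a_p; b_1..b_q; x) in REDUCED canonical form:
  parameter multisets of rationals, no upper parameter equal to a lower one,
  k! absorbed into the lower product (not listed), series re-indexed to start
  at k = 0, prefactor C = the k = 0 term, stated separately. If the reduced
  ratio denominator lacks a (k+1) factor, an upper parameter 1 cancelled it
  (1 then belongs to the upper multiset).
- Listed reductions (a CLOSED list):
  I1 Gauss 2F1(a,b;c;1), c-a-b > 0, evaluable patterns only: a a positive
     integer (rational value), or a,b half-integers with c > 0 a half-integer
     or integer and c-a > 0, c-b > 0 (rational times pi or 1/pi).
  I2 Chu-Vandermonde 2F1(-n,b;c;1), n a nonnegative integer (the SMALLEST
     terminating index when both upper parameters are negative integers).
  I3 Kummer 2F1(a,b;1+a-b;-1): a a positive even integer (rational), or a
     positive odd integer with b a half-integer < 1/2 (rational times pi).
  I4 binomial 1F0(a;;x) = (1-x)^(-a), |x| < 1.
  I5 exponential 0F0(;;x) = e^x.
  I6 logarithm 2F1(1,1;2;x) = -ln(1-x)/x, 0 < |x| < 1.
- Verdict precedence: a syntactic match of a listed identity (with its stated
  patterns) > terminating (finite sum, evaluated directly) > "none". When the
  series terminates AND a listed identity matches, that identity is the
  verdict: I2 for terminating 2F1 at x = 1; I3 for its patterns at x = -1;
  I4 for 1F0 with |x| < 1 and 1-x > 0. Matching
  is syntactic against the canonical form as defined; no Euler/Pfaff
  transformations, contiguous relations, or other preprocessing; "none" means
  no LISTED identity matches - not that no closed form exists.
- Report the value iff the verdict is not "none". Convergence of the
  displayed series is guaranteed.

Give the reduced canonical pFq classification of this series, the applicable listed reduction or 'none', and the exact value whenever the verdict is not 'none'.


The series (x = -1/3) is 1F0: upper {-2/3}, lower {-}, prefactor -2/11. Verdict at x = -1/3: the binomial series (I4) matches (the 1F0 binomial series: exponent 2/3, x = -1/3). Its exact value is (-2/11) * (4/3)^(2/3).

Structural cue: x = (-1/3) and the two k-th powers (prefactor -2/11) combine into one argument.
Ratio: r(k) = (-1/3) * (k-2/3) / [(k+1)] ; factor over Q: parameters, x = (-1/3), and C = -2/11.


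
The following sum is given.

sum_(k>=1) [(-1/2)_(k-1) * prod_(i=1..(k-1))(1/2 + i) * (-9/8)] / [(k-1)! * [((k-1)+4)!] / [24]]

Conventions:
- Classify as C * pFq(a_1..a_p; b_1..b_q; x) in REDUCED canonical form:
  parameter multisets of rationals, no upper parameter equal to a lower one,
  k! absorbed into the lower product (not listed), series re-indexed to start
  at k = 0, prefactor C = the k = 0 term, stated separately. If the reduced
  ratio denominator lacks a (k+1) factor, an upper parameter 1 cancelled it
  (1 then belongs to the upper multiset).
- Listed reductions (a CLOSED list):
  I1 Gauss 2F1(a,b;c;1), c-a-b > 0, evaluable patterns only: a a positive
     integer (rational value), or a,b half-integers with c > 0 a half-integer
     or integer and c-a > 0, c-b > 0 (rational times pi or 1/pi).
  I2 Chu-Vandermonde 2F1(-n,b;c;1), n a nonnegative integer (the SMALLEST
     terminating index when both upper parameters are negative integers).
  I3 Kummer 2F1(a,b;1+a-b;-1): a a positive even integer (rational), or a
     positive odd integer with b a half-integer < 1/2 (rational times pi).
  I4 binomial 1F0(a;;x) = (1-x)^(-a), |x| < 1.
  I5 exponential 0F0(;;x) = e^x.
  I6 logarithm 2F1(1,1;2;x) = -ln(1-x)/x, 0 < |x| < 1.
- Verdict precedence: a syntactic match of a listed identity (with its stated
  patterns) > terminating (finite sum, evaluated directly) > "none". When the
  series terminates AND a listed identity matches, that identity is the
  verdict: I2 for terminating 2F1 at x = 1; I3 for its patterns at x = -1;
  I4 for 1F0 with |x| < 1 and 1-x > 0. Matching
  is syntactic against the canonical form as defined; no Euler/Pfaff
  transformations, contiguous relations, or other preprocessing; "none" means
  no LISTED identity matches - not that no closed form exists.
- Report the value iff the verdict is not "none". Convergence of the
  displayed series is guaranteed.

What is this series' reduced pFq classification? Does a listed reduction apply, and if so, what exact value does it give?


The series (x = 1) is 2F1: upper {-1/2, 3/2}, lower {5}, prefactor -9/8. Verdict (x = 1): the half-integer Gauss pattern (I1) applies (x = 1; upper {-1/2, 3/2} half-integers, c = 5 in the evaluable pattern). Its exact value is (-512/175) / pi.

The tell: x = 1 and the running product (C = -9/8, x = 1) telescopes to a rising factorial.
Term ratio: r(k) = 1 * (k-1/2) (k+3/2) / [(k+5) (k+1)] - rational in k. x = 1; t_0 = -9/8; negate the roots.


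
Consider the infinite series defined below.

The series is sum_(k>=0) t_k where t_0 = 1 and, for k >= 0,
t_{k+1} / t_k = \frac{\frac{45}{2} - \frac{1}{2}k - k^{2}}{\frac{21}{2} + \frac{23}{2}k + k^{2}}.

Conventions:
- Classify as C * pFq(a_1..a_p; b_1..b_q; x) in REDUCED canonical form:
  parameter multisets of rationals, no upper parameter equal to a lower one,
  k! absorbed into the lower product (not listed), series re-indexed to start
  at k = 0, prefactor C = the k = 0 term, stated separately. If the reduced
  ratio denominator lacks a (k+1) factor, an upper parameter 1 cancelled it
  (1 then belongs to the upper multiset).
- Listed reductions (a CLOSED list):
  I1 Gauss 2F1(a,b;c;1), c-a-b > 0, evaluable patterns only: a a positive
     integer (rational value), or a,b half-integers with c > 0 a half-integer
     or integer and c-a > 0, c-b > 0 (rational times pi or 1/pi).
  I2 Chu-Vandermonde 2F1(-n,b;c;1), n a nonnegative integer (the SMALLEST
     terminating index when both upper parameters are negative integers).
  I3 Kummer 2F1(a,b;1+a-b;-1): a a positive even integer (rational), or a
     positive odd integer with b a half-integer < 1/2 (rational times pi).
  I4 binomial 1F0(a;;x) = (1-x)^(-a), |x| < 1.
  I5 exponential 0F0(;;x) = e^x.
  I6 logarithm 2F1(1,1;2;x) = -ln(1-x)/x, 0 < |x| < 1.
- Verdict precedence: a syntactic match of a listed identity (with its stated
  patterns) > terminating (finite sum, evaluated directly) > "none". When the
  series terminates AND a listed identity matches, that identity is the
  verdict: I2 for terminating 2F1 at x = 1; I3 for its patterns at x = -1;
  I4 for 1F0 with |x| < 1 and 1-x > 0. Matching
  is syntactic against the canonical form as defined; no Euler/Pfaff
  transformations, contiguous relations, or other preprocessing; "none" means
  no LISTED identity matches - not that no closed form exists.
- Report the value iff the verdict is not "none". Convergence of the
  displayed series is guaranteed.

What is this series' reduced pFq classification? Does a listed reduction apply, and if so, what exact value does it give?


At argument -1: a 2F1 with upper {-\frac{9}{2}, 5}, lower {\frac{21}{2}}, scaled by C = 1. Verdict: Kummer (I3) matches (x = -1; c = \frac{21}{2} equals 1+a-b for upper {-\frac{9}{2}, 5}: listed pattern). Hence: \frac{2078505}{1048576} \cdot \pi.

Key step: with t_0 = 1, the expanded ratio factors over Q; C = 1, roots give parameters.
Adjacent-term ratio: r(k) = -1 * (k-\frac{9}{2}) (k+5) / [(k+\frac{21}{2}) (k+1)] ; factor over Q: parameters, x = -1, and C = 1.
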